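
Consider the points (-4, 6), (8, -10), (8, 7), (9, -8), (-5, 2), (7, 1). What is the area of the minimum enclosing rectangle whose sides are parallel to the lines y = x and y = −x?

In coordinates u = x + y, v = x − y the rectangle is axis-aligned; the map (x,y)→(u,v) scales areas by 2.
u-values: 2, -2, 15, 1, -3, 8; range = 15 − (-3) = 18.
v-values: -10, 18, 1, 17, -7, 6; range = 18 − (-10) = 28.
Area = (18 × 28) / 2 = 252.

252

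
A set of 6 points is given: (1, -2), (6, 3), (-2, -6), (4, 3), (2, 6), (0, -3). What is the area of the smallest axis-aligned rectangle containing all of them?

96

x ranges over [-2, 6], width 8.
y ranges over [-6, 6], height 12.
Area = 8 × 12 = 96.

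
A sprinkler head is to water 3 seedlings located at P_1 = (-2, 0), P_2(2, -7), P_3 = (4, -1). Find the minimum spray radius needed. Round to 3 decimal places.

Side lengths²: P_1P_2² = 65, P_1P_3² = 37, P_2P_3² = 40.
Since P_1P_2² = 65 < 40 + 37 = 77, the triangle is acute, so the smallest enclosing circle is the circumcircle.
Circumcentre = (21/38, -121/38), r² = 12025/722.
r = √(12025/722) ≈ 4.081.

4.081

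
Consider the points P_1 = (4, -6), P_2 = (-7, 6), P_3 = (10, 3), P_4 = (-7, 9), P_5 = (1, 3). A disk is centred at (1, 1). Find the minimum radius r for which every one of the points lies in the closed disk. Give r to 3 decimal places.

The required radius is the distance from (1, 1) to the farthest point.
Squared distances: 58, 89, 85, 128, 4.
Maximum is 128, attained at P_4.
r = √128 ≈ 11.314.

11.314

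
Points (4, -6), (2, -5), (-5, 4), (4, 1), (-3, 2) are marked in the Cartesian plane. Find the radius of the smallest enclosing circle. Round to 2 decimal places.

6.73

The farthest pair is (4, -6)–(-5, 4) with squared distance 181. The circle on this segment as diameter has centre (-0.5, -1) and r² = 181/4 = 45.25.
Check (2, -5): distance² to centre = 22.25 ≤ 45.25, so it lies inside.
All remaining points lie in this disk, and no smaller disk contains both endpoints, so this is the minimum enclosing circle.
r = √(45.25) ≈ 6.73.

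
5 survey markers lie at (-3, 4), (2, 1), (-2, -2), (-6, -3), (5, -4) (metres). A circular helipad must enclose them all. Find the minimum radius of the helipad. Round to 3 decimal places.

The minimum enclosing circle of a finite set is fixed by two of the points (as a diameter) or three (as a circumcircle).
The minimum enclosing circle is determined by three boundary points: (-3, 4), (-6, -3), (5, -4).
Their circumcentre is (-0.3, -1.3) with r² = 35.38.
The farthest remaining point (2, 1) is at distance² 10.58 ≤ 35.38.
r = √(35.38) ≈ 5.948.

5.948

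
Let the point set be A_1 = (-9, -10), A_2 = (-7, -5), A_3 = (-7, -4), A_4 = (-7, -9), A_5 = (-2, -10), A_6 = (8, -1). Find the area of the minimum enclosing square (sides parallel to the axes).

The bounding box has width 17 and height 9.
An axis-aligned square enclosing the set must have side ≥ max(width, height).
So the minimum side is max(17, 9) = 17.
Area = 17² = 289.

289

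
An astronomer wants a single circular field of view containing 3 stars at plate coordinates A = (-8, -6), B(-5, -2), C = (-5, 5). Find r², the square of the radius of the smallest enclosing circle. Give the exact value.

32.5

Side lengths²: AB² = 25, AC² = 130, BC² = 49.
Since AC² = 130 ≥ 49 + 25 = 74, the angle opposite AC is not acute, so the smallest enclosing circle has AC as diameter.
Centre = midpoint of AC = (-6.5, -0.5), r² = 130/4 = 32.5.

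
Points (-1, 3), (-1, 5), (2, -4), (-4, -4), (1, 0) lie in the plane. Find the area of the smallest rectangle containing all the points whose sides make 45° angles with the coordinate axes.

72

In coordinates u = x + y, v = x − y the rectangle is axis-aligned; the map (x,y)→(u,v) scales areas by 2.
u-values: 2, 4, -2, -8, 1; range = 4 − (-8) = 12.
v-values: -4, -6, 6, 0, 1; range = 6 − (-6) = 12.
Area = (12 × 12) / 2 = 72.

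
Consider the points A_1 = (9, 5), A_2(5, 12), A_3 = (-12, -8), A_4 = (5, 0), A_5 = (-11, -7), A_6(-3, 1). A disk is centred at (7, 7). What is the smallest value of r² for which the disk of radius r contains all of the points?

586

The required radius is the distance from (7, 7) to the farthest point.
Squared distances: 8, 29, 586, 53, 520, 136.
Maximum is 586, attained at A_3.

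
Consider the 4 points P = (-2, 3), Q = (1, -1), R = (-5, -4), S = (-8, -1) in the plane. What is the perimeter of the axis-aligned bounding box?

32

Width = max x − min x = 1 − (-8) = 9.
Height = max y − min y = 3 − (-4) = 7.
Perimeter = 2(9 + 7) = 32.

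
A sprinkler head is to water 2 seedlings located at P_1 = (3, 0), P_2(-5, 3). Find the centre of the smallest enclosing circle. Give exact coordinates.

The smallest circle enclosing two points has them as diameter endpoints.
Centre = midpoint = (-1, 1.5); r² = |P_1P_2|²/4 = 73/4 = 18.25.
Centre = (-1, 1.5).

(-1, 1.5)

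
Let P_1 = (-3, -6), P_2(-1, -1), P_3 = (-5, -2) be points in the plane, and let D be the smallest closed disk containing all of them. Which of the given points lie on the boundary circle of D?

P_1, P_2, P_3

Side lengths²: P_1P_2² = 29, P_1P_3² = 20, P_2P_3² = 17.
Since P_1P_2² = 29 < 20 + 17 = 37, the triangle is acute, so the smallest enclosing circle is the circumcircle.
Circumcentre = (-23/9, -59/18), r² = 2465/324.
The points at distance exactly r from the centre are P_1, P_2, P_3 — 3 points.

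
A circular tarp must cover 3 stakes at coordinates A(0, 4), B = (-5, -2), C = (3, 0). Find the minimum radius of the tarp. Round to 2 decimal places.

Side lengths²: AB² = 61, AC² = 25, BC² = 68.
Since BC² = 68 < 61 + 25 = 86, the triangle is acute, so the smallest enclosing circle is the circumcircle.
Circumcentre = (-47/38, -1/19), r² = 25925/1444.
r = √(25925/1444) ≈ 4.24.

4.24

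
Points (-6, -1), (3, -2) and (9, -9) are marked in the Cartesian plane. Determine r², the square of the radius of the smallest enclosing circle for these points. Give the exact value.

72.25

Call the three points A, B, C in the order given.
Side lengths²: AB² = 82, AC² = 289, BC² = 85.
Since AC² = 289 ≥ 85 + 82 = 167, the angle opposite AC is not acute, so the smallest enclosing circle has AC as diameter.
Centre = midpoint of AC = (1.5, -5), r² = 289/4 = 72.25.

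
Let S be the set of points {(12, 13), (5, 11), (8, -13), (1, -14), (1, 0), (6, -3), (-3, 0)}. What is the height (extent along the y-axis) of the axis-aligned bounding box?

27

max y = 13, min y = -14, so height = 27.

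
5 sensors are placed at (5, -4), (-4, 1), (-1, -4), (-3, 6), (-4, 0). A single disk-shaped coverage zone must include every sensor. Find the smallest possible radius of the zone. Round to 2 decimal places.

By Welzl's lemma the MEC is supported by two points (diametrically opposite) or three points (on a circumcircle).
The farthest pair is (5, -4)–(-3, 6) with squared distance 164. The circle on this segment as diameter has centre (1, 1) and r² = 164/4 = 41.
Check (-4, 1): distance² to centre = 25 ≤ 41, so it lies inside.
All remaining points lie in this disk, and no smaller disk contains both endpoints, so this is the minimum enclosing circle.
r = √41 ≈ 6.40.

6.40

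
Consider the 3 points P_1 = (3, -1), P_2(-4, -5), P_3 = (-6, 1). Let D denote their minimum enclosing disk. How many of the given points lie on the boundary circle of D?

3

Side lengths²: P_1P_2² = 65, P_1P_3² = 85, P_2P_3² = 40.
Since P_1P_3² = 85 < 65 + 40 = 105, the triangle is acute, so the smallest enclosing circle is the circumcircle.
Circumcentre = (-1.7, -0.9), r² = 22.1.
The points at distance exactly r from the centre are P_1, P_2, P_3 — 3 points.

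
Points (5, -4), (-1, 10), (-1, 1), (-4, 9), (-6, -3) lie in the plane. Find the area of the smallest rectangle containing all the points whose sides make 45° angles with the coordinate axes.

In coordinates u = x + y, v = x − y the rectangle is axis-aligned; the map (x,y)→(u,v) scales areas by 2.
u-values: 1, 9, 0, 5, -9; range = 9 − (-9) = 18.
v-values: 9, -11, -2, -13, -3; range = 9 − (-13) = 22.
Area = (18 × 22) / 2 = 198.

198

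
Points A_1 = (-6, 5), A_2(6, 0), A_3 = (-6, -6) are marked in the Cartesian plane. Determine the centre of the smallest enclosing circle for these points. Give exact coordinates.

Side lengths²: A_1A_2² = 169, A_1A_3² = 121, A_2A_3² = 180.
Since A_2A_3² = 180 < 169 + 121 = 290, the triangle is acute, so the smallest enclosing circle is the circumcircle.
Circumcentre = (-1.25, -0.5), r² = 52.8125.
Centre = (-1.25, -0.5).

(-1.25, -0.5)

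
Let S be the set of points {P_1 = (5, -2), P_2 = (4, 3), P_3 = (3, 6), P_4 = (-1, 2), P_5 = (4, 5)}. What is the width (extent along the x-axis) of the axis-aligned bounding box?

6

max x = 5, min x = -1, so width = 6.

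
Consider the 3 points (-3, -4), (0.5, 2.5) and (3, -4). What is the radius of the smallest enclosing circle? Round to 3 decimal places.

Call the three points A, B, C in the order given.
Side lengths²: AB² = 54.5, AC² = 36, BC² = 48.5.
Since AB² = 54.5 < 48.5 + 36 = 84.5, the triangle is acute, so the smallest enclosing circle is the circumcircle.
Circumcentre = (0, -37/26), r² = 10573/676.
r = √(10573/676) ≈ 3.955.

3.955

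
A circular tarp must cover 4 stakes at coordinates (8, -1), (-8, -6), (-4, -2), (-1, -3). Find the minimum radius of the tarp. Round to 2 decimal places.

8.38

By Welzl's lemma the MEC is supported by two points (diametrically opposite) or three points (on a circumcircle).
The farthest pair is (8, -1)–(-8, -6) with squared distance 281. The circle on this segment as diameter has centre (0, -3.5) and r² = 281/4 = 70.25.
Check (-4, -2): distance² to centre = 18.25 ≤ 70.25, so it lies inside.
All remaining points lie in this disk, and no smaller disk contains both endpoints, so this is the minimum enclosing circle.
r = √(70.25) ≈ 8.38.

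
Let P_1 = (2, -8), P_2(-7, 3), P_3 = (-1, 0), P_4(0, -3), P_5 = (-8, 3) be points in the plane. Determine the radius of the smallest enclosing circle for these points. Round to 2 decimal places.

The farthest pair is P_1–P_5 with squared distance 221. The circle on this segment as diameter has centre (-3, -2.5) and r² = 221/4 = 55.25.
Check P_2: distance² to centre = 46.25 ≤ 55.25, so it lies inside.
All remaining points lie in this disk, and no smaller disk contains both endpoints, so this is the minimum enclosing circle.
r = √(55.25) ≈ 7.43.

7.43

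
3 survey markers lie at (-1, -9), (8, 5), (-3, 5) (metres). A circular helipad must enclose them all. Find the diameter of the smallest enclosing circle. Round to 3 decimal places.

16.812

Call the three points A, B, C in the order given.
Side lengths²: AB² = 277, AC² = 200, BC² = 121.
Since AB² = 277 < 200 + 121 = 321, the triangle is acute, so the smallest enclosing circle is the circumcircle.
Circumcentre = (2.5, -19/14), r² = 6925/98.
Diameter = 2r = 2√(6925/98) ≈ 16.812.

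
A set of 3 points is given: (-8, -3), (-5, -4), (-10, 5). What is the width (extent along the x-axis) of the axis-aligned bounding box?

max x = -5, min x = -10, so width = 5.

5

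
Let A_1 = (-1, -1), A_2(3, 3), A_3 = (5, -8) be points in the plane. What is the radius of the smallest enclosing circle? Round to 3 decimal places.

5.590

Side lengths²: A_1A_2² = 32, A_1A_3² = 85, A_2A_3² = 125.
Since A_2A_3² = 125 ≥ 85 + 32 = 117, the angle opposite A_2A_3 is not acute, so the smallest enclosing circle has A_2A_3 as diameter.
Centre = midpoint of A_2A_3 = (4, -2.5), r² = 125/4 = 31.25.
r = √(31.25) ≈ 5.590.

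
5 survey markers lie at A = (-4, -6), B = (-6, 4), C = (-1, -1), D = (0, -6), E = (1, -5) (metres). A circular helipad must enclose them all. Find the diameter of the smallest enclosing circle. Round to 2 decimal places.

11.66

The minimum enclosing circle of a finite set is fixed by two of the points (as a diameter) or three (as a circumcircle).
The farthest pair is B–D with squared distance 136. The circle on this segment as diameter has centre (-3, -1) and r² = 136/4 = 34.
Check A: distance² to centre = 26 ≤ 34, so it lies inside.
All remaining points lie in this disk, and no smaller disk contains both endpoints, so this is the minimum enclosing circle.
Diameter = 2r = 2√34 ≈ 11.66.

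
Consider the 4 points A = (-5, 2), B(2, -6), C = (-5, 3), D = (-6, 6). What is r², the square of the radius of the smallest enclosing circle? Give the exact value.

By Welzl's lemma the MEC is supported by two points (diametrically opposite) or three points (on a circumcircle).
The farthest pair is B–D with squared distance 208. The circle on this segment as diameter has centre (-2, 0) and r² = 208/4 = 52.
Check A: distance² to centre = 13 ≤ 52, so it lies inside.
All remaining points lie in this disk, and no smaller disk contains both endpoints, so this is the minimum enclosing circle.

52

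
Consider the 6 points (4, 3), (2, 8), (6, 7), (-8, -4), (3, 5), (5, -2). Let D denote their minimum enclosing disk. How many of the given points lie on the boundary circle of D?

The farthest pair is (6, 7)–(-8, -4) with squared distance 317. The circle on this segment as diameter has centre (-1, 1.5) and r² = 317/4 = 79.25.
Check (4, 3): distance² to centre = 27.25 ≤ 79.25, so it lies inside.
All remaining points lie in this disk, and no smaller disk contains both endpoints, so this is the minimum enclosing circle.
The points at distance exactly r from the centre are (6, 7), (-8, -4) — 2 points.

2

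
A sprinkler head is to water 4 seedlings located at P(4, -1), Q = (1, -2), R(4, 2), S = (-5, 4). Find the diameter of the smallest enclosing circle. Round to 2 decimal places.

10.30

The minimum enclosing circle of a finite set is fixed by two of the points (as a diameter) or three (as a circumcircle).
The farthest pair is P–S with squared distance 106. The circle on this segment as diameter has centre (-0.5, 1.5) and r² = 106/4 = 26.5.
Check Q: distance² to centre = 14.5 ≤ 26.5, so it lies inside.
All remaining points lie in this disk, and no smaller disk contains both endpoints, so this is the minimum enclosing circle.
Diameter = 2r = 2√(26.5) ≈ 10.30.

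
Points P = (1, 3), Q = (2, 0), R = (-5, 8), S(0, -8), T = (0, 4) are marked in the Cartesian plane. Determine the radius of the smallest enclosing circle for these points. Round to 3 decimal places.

The farthest pair is R–S with squared distance 281. The circle on this segment as diameter has centre (-2.5, 0) and r² = 281/4 = 70.25.
Check P: distance² to centre = 21.25 ≤ 70.25, so it lies inside.
All remaining points lie in this disk, and no smaller disk contains both endpoints, so this is the minimum enclosing circle.
r = √(70.25) ≈ 8.382.

8.382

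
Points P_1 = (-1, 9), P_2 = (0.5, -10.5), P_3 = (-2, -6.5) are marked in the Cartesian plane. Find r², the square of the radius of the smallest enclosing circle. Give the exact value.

95.625

Side lengths²: P_1P_2² = 382.5, P_1P_3² = 241.25, P_2P_3² = 22.25.
Since P_1P_2² = 382.5 ≥ 241.25 + 22.25 = 263.5, the angle opposite P_1P_2 is not acute, so the smallest enclosing circle has P_1P_2 as diameter.
Centre = midpoint of P_1P_2 = (-0.25, -0.75), r² = 382.5/4 = 95.625.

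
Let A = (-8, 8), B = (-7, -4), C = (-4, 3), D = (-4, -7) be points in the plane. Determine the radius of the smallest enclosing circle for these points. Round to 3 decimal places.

The farthest pair is A–D with squared distance 241. The circle on this segment as diameter has centre (-6, 0.5) and r² = 241/4 = 60.25.
Check B: distance² to centre = 21.25 ≤ 60.25, so it lies inside.
All remaining points lie in this disk, and no smaller disk contains both endpoints, so this is the minimum enclosing circle.
r = √(60.25) ≈ 7.762.

7.762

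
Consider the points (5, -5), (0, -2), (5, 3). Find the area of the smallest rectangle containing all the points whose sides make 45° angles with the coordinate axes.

In coordinates u = x + y, v = x − y the rectangle is axis-aligned; the map (x,y)→(u,v) scales areas by 2.
u-values: 0, -2, 8; range = 8 − (-2) = 10.
v-values: 10, 2, 2; range = 10 − 2 = 8.
Area = (10 × 8) / 2 = 40.

40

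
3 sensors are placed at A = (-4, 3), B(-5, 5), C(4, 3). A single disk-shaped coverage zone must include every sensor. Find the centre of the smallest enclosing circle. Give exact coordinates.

(-0.5, 4)

Side lengths²: AB² = 5, AC² = 64, BC² = 85.
Since BC² = 85 ≥ 64 + 5 = 69, the angle opposite BC is not acute, so the smallest enclosing circle has BC as diameter.
Centre = midpoint of BC = (-0.5, 4), r² = 85/4 = 21.25.
Centre = (-0.5, 4).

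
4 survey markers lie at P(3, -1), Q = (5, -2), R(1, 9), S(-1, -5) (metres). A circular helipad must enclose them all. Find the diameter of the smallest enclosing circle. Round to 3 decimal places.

The minimum enclosing circle of a finite set is fixed by two of the points (as a diameter) or three (as a circumcircle).
The farthest pair is R–S with squared distance 200. The circle on this segment as diameter has centre (0, 2) and r² = 200/4 = 50.
Check P: distance² to centre = 18 ≤ 50, so it lies inside.
All remaining points lie in this disk, and no smaller disk contains both endpoints, so this is the minimum enclosing circle.
Diameter = 2r = 2√50 ≈ 14.142.

14.142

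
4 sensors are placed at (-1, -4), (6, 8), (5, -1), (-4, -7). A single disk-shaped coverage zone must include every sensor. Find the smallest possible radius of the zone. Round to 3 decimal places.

By Welzl's lemma the MEC is supported by two points (diametrically opposite) or three points (on a circumcircle).
The farthest pair is (6, 8)–(-4, -7) with squared distance 325. The circle on this segment as diameter has centre (1, 0.5) and r² = 325/4 = 81.25.
Check (-1, -4): distance² to centre = 24.25 ≤ 81.25, so it lies inside.
All remaining points lie in this disk, and no smaller disk contains both endpoints, so this is the minimum enclosing circle.
r = √(81.25) ≈ 9.014.

9.014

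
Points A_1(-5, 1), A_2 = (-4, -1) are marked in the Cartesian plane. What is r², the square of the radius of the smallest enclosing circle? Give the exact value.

1.25

The smallest circle enclosing two points has them as diameter endpoints.
Centre = midpoint = (-4.5, 0); r² = |A_1A_2|²/4 = 5/4 = 1.25.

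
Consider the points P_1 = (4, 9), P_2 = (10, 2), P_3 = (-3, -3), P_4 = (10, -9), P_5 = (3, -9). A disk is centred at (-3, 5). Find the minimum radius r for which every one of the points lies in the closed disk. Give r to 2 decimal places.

The required radius is the distance from (-3, 5) to the farthest point.
Squared distances: 65, 178, 64, 365, 232.
Maximum is 365, attained at P_4.
r = √365 ≈ 19.10.

19.10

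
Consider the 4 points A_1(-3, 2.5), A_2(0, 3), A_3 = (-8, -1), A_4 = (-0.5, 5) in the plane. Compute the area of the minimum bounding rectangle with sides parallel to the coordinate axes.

x ranges over [-8, 0], width 8.
y ranges over [-1, 5], height 6.
Area = 8 × 6 = 48.

48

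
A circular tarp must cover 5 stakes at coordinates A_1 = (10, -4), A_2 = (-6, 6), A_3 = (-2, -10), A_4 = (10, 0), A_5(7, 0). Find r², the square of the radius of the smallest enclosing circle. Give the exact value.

7565/81

A smallest enclosing disk is always determined by at most three of the input points on its boundary.
The minimum enclosing circle is determined by three boundary points: A_1, A_2, A_3.
Their circumcentre is (8/9, -7/9) with r² = 7565/81.
The farthest remaining point A_4 is at distance² 6773/81 ≤ 7565/81.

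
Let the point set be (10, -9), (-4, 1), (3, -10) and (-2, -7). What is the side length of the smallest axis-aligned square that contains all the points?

14

The bounding box has width 14 and height 11.
An axis-aligned square enclosing the set must have side ≥ max(width, height).
So the minimum side is max(14, 11) = 14.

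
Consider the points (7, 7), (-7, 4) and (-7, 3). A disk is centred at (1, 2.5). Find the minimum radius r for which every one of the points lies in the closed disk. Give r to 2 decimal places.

The required radius is the distance from (1, 2.5) to the farthest point.
Squared distances: 56.25, 66.25, 64.25.
Maximum is 66.25, attained at (-7, 4).
r = √(66.25) ≈ 8.14.

8.14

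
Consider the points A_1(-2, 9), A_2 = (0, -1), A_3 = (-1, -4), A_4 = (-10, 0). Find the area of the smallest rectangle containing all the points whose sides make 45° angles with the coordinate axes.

In coordinates u = x + y, v = x − y the rectangle is axis-aligned; the map (x,y)→(u,v) scales areas by 2.
u-values: 7, -1, -5, -10; range = 7 − (-10) = 17.
v-values: -11, 1, 3, -10; range = 3 − (-11) = 14.
Area = (17 × 14) / 2 = 119.

119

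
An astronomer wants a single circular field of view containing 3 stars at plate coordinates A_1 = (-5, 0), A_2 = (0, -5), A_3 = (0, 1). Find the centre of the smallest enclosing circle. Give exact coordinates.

(-2, -2)

Side lengths²: A_1A_2² = 50, A_1A_3² = 26, A_2A_3² = 36.
Since A_1A_2² = 50 < 36 + 26 = 62, the triangle is acute, so the smallest enclosing circle is the circumcircle.
Circumcentre = (-2, -2), r² = 13.
Centre = (-2, -2).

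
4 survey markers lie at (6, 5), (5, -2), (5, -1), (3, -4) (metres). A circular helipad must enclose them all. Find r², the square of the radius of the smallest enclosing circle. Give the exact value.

22.5

The minimum enclosing circle of a finite set is fixed by two of the points (as a diameter) or three (as a circumcircle).
The farthest pair is (6, 5)–(3, -4) with squared distance 90. The circle on this segment as diameter has centre (4.5, 0.5) and r² = 90/4 = 22.5.
Check (5, -2): distance² to centre = 6.5 ≤ 22.5, so it lies inside.
All remaining points lie in this disk, and no smaller disk contains both endpoints, so this is the minimum enclosing circle.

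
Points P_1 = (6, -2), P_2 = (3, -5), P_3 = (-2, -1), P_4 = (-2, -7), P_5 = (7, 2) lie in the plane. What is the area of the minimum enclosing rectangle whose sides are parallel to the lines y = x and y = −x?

81

In coordinates u = x + y, v = x − y the rectangle is axis-aligned; the map (x,y)→(u,v) scales areas by 2.
u-values: 4, -2, -3, -9, 9; range = 9 − (-9) = 18.
v-values: 8, 8, -1, 5, 5; range = 8 − (-1) = 9.
Area = (18 × 9) / 2 = 81.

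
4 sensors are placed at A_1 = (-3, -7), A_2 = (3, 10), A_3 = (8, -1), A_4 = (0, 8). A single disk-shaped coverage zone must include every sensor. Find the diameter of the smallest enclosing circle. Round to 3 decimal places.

The farthest pair is A_1–A_2 with squared distance 325. The circle on this segment as diameter has centre (0, 1.5) and r² = 325/4 = 81.25.
Check A_3: distance² to centre = 70.25 ≤ 81.25, so it lies inside.
All remaining points lie in this disk, and no smaller disk contains both endpoints, so this is the minimum enclosing circle.
Diameter = 2r = 2√(81.25) ≈ 18.028.

18.028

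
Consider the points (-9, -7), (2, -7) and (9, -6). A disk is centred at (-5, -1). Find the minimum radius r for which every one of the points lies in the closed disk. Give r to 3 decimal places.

The required radius is the distance from (-5, -1) to the farthest point.
Squared distances: 52, 85, 221.
Maximum is 221, attained at (9, -6).
r = √221 ≈ 14.866.

14.866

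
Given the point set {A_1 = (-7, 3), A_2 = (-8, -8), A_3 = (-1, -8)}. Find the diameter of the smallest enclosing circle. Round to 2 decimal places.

12.58

Side lengths²: A_1A_2² = 122, A_1A_3² = 157, A_2A_3² = 49.
Since A_1A_3² = 157 < 122 + 49 = 171, the triangle is acute, so the smallest enclosing circle is the circumcircle.
Circumcentre = (-4.5, -61/22), r² = 9577/242.
Diameter = 2r = 2√(9577/242) ≈ 12.58.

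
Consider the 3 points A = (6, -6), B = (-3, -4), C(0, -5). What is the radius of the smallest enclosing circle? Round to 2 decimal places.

Side lengths²: AB² = 85, AC² = 37, BC² = 10.
Since AB² = 85 ≥ 37 + 10 = 47, the angle opposite AB is not acute, so the smallest enclosing circle has AB as diameter.
Centre = midpoint of AB = (1.5, -5), r² = 85/4 = 21.25.
r = √(21.25) ≈ 4.61.

4.61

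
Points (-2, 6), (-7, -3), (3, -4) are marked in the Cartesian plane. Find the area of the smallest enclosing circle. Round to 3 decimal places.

Call the three points A, B, C in the order given.
Side lengths²: AB² = 106, AC² = 125, BC² = 101.
Since AC² = 125 < 106 + 101 = 207, the triangle is acute, so the smallest enclosing circle is the circumcircle.
Circumcentre = (-63/38, -3/38), r² = 26765/722.
Area = π·r² = π·26765/722 ≈ 116.461.

116.461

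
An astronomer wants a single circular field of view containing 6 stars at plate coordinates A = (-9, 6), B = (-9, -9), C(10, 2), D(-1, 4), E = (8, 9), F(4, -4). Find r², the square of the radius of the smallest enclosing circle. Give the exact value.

153.25

The minimum enclosing circle of a finite set is fixed by two of the points (as a diameter) or three (as a circumcircle).
The farthest pair is B–E with squared distance 613. The circle on this segment as diameter has centre (-0.5, 0) and r² = 613/4 = 153.25.
Check A: distance² to centre = 108.25 ≤ 153.25, so it lies inside.
All remaining points lie in this disk, and no smaller disk contains both endpoints, so this is the minimum enclosing circle.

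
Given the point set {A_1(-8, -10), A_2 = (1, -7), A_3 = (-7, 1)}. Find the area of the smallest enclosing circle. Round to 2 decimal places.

119.77

Side lengths²: A_1A_2² = 90, A_1A_3² = 122, A_2A_3² = 128.
Since A_2A_3² = 128 < 122 + 90 = 212, the triangle is acute, so the smallest enclosing circle is the circumcircle.
Circumcentre = (-4.75, -4.75), r² = 38.125.
Area = π·r² = π·38.125 ≈ 119.77.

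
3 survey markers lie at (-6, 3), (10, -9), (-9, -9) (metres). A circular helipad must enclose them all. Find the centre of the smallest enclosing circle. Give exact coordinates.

Call the three points A, B, C in the order given.
Side lengths²: AB² = 400, AC² = 153, BC² = 361.
Since AB² = 400 < 361 + 153 = 514, the triangle is acute, so the smallest enclosing circle is the circumcircle.
Circumcentre = (0.5, -5), r² = 106.25.
Centre = (0.5, -5).

(0.5, -5)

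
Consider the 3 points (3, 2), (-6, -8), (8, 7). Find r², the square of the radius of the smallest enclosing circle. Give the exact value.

Call the three points A, B, C in the order given.
Side lengths²: AB² = 181, AC² = 50, BC² = 421.
Since BC² = 421 ≥ 181 + 50 = 231, the angle opposite BC is not acute, so the smallest enclosing circle has BC as diameter.
Centre = midpoint of BC = (1, -0.5), r² = 421/4 = 105.25.

105.25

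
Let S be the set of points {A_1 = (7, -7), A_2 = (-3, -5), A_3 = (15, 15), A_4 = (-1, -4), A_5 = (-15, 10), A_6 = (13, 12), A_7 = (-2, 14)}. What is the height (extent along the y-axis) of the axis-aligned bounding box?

max y = 15, min y = -7, so height = 22.

22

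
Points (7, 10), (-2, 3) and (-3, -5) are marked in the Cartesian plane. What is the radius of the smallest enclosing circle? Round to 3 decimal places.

Call the three points A, B, C in the order given.
Side lengths²: AB² = 130, AC² = 325, BC² = 65.
Since AC² = 325 ≥ 130 + 65 = 195, the angle opposite AC is not acute, so the smallest enclosing circle has AC as diameter.
Centre = midpoint of AC = (2, 2.5), r² = 325/4 = 81.25.
r = √(81.25) ≈ 9.014.

9.014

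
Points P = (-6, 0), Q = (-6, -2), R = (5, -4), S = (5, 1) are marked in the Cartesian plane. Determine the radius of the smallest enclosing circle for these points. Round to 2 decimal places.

5.88

By Welzl's lemma the MEC is supported by two points (diametrically opposite) or three points (on a circumcircle).
The minimum enclosing circle is determined by three boundary points: P, R, S.
Their circumcentre is (-7/22, -1.5) with r² = 8357/242.
The farthest remaining point Q is at distance² 7873/242 ≤ 8357/242.
r = √(8357/242) ≈ 5.88.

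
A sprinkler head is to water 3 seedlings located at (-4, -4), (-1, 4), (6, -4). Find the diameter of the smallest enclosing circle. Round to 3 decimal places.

11.353

Call the three points A, B, C in the order given.
Side lengths²: AB² = 73, AC² = 100, BC² = 113.
Since BC² = 113 < 100 + 73 = 173, the triangle is acute, so the smallest enclosing circle is the circumcircle.
Circumcentre = (1, -1.3125), r² = 32.22265625.
Diameter = 2r = 2√(32.22265625) ≈ 11.353.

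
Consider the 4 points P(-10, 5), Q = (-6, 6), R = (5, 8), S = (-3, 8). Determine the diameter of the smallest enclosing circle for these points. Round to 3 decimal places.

15.297

The minimum enclosing circle of a finite set is fixed by two of the points (as a diameter) or three (as a circumcircle).
The farthest pair is P–R with squared distance 234. The circle on this segment as diameter has centre (-2.5, 6.5) and r² = 234/4 = 58.5.
Check Q: distance² to centre = 12.5 ≤ 58.5, so it lies inside.
All remaining points lie in this disk, and no smaller disk contains both endpoints, so this is the minimum enclosing circle.
Diameter = 2r = 2√(58.5) ≈ 15.297.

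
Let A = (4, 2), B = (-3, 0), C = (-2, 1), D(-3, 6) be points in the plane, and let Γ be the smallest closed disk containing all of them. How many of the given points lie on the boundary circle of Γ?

3

A smallest enclosing disk is always determined by at most three of the input points on its boundary.
The minimum enclosing circle is determined by three boundary points: A, B, D.
Their circumcentre is (-1/14, 3) with r² = 3445/196.
The farthest remaining point C is at distance² 1513/196 ≤ 3445/196.
The points at distance exactly r from the centre are A, B, D — 3 points.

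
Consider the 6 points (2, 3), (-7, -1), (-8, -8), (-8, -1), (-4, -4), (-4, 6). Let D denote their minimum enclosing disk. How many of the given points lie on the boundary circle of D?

The minimum enclosing circle of a finite set is fixed by two of the points (as a diameter) or three (as a circumcircle).
The minimum enclosing circle is determined by three boundary points: (2, 3), (-8, -8), (-4, 6).
Their circumcentre is (-4.03125, -1.5625) with r² = 57.1923828125.
The farthest remaining point (-8, -1) is at distance² 16.0673828125 ≤ 57.1923828125.
The points at distance exactly r from the centre are (2, 3), (-8, -8), (-4, 6) — 3 points.

3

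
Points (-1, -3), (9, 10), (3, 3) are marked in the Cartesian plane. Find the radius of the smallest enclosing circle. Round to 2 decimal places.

Call the three points A, B, C in the order given.
Side lengths²: AB² = 269, AC² = 52, BC² = 85.
Since AB² = 269 ≥ 85 + 52 = 137, the angle opposite AB is not acute, so the smallest enclosing circle has AB as diameter.
Centre = midpoint of AB = (4, 3.5), r² = 269/4 = 67.25.
r = √(67.25) ≈ 8.20.

8.20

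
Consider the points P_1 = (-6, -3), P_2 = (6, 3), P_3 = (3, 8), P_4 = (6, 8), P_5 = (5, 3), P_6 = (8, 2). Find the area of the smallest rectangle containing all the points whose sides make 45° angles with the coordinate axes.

126.5

In coordinates u = x + y, v = x − y the rectangle is axis-aligned; the map (x,y)→(u,v) scales areas by 2.
u-values: -9, 9, 11, 14, 8, 10; range = 14 − (-9) = 23.
v-values: -3, 3, -5, -2, 2, 6; range = 6 − (-5) = 11.
Area = (23 × 11) / 2 = 126.5.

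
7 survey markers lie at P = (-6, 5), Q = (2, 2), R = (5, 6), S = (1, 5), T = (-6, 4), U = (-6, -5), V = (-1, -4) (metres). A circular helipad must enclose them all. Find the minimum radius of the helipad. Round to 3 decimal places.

7.778

The minimum enclosing circle of a finite set is fixed by two of the points (as a diameter) or three (as a circumcircle).
The farthest pair is R–U with squared distance 242. The circle on this segment as diameter has centre (-0.5, 0.5) and r² = 242/4 = 60.5.
Check P: distance² to centre = 50.5 ≤ 60.5, so it lies inside.
All remaining points lie in this disk, and no smaller disk contains both endpoints, so this is the minimum enclosing circle.
r = √(60.5) ≈ 7.778.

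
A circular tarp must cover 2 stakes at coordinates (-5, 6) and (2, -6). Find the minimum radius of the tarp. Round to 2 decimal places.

The smallest circle enclosing two points has them as diameter endpoints.
Centre = midpoint = (-1.5, 0); r² = |(-5, 6)−(2, -6)|²/4 = 193/4 = 48.25.
r = √(48.25) ≈ 6.95.

6.95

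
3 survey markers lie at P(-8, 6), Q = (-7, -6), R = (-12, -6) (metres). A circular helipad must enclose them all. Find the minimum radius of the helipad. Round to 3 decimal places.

6.346

Side lengths²: PQ² = 145, PR² = 160, QR² = 25.
Since PR² = 160 < 145 + 25 = 170, the triangle is acute, so the smallest enclosing circle is the circumcircle.
Circumcentre = (-9.5, -1/6), r² = 725/18.
r = √(725/18) ≈ 6.346.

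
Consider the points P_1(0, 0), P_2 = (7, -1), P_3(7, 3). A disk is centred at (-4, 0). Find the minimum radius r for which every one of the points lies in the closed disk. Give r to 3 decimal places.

11.402

The required radius is the distance from (-4, 0) to the farthest point.
Squared distances: 16, 122, 130.
Maximum is 130, attained at P_3.
r = √130 ≈ 11.402.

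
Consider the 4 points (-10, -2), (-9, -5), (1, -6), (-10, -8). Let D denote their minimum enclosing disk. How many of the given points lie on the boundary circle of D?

The minimum enclosing circle of a finite set is fixed by two of the points (as a diameter) or three (as a circumcircle).
The minimum enclosing circle is determined by three boundary points: (-10, -2), (1, -6), (-10, -8).
Their circumcentre is (-107/22, -5) with r² = 17125/484.
The farthest remaining point (-9, -5) is at distance² 8281/484 ≤ 17125/484.
The points at distance exactly r from the centre are (-10, -2), (1, -6), (-10, -8) — 3 points.

3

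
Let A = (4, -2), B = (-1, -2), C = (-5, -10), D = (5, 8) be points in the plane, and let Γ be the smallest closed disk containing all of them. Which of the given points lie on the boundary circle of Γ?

The farthest pair is C–D with squared distance 424. The circle on this segment as diameter has centre (0, -1) and r² = 424/4 = 106.
Check A: distance² to centre = 17 ≤ 106, so it lies inside.
All remaining points lie in this disk, and no smaller disk contains both endpoints, so this is the minimum enclosing circle.
The points at distance exactly r from the centre are C, D — 2 points.

C, D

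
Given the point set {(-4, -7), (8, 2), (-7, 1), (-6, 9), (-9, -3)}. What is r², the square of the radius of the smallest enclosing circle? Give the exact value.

The minimum enclosing circle of a finite set is fixed by two of the points (as a diameter) or three (as a circumcircle).
The minimum enclosing circle is determined by three boundary points: (8, 2), (-6, 9), (-9, -3).
Their circumcentre is (-19/18, 25/18) with r² = 13345/162.
The farthest remaining point (-4, -7) is at distance² 12805/162 ≤ 13345/162.

13345/162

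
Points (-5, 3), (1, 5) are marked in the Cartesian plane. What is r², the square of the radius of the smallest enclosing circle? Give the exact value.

10

The smallest circle enclosing two points has them as diameter endpoints.
Centre = midpoint = (-2, 4); r² = |(-5, 3)−(1, 5)|²/4 = 40/4 = 10.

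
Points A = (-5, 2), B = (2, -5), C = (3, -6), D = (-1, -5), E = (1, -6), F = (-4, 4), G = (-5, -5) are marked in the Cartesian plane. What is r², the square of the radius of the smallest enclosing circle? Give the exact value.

By Welzl's lemma the MEC is supported by two points (diametrically opposite) or three points (on a circumcircle).
The farthest pair is C–F with squared distance 149. The circle on this segment as diameter has centre (-0.5, -1) and r² = 149/4 = 37.25.
Check A: distance² to centre = 29.25 ≤ 37.25, so it lies inside.
All remaining points lie in this disk, and no smaller disk contains both endpoints, so this is the minimum enclosing circle.

37.25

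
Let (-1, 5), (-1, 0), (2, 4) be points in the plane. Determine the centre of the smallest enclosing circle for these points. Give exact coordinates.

(-1/6, 2.5)

Call the three points A, B, C in the order given.
Side lengths²: AB² = 25, AC² = 10, BC² = 25.
Since BC² = 25 < 25 + 10 = 35, the triangle is acute, so the smallest enclosing circle is the circumcircle.
Circumcentre = (-1/6, 2.5), r² = 125/18.
Centre = (-1/6, 2.5).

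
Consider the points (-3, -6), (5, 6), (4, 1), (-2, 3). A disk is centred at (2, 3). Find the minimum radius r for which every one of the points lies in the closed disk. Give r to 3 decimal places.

10.296

The required radius is the distance from (2, 3) to the farthest point.
Squared distances: 106, 18, 8, 16.
Maximum is 106, attained at (-3, -6).
r = √106 ≈ 10.296.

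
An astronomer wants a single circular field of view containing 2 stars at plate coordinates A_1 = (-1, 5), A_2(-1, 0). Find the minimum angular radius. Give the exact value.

The smallest circle enclosing two points has them as diameter endpoints.
Centre = midpoint = (-1, 2.5); r² = |A_1A_2|²/4 = 25/4 = 6.25.
r = √(6.25) = 2.5.

2.5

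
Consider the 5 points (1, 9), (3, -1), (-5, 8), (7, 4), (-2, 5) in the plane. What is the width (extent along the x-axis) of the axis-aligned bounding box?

12

max x = 7, min x = -5, so width = 12.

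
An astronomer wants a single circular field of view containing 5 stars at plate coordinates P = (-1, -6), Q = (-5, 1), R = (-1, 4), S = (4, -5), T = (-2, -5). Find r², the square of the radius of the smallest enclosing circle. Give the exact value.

A smallest enclosing disk is always determined by at most three of the input points on its boundary.
The minimum enclosing circle is determined by three boundary points: Q, R, S.
Their circumcentre is (-3/34, -47/34) with r² = 17225/578.
The farthest remaining point P is at distance² 12805/578 ≤ 17225/578.

17225/578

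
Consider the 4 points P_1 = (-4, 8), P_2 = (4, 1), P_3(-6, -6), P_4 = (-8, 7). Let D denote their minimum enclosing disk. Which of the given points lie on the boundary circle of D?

P_2, P_3, P_4

By Welzl's lemma the MEC is supported by two points (diametrically opposite) or three points (on a circumcircle).
The minimum enclosing circle is determined by three boundary points: P_2, P_3, P_4.
Their circumcentre is (-167/48, 25/24) with r² = 128885/2304.
The farthest remaining point P_1 is at distance² 112181/2304 ≤ 128885/2304.
The points at distance exactly r from the centre are P_2, P_3, P_4 — 3 points.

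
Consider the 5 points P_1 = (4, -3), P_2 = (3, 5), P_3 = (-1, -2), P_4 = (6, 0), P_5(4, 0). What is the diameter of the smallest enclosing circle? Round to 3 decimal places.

8.498

A smallest enclosing disk is always determined by at most three of the input points on its boundary.
The minimum enclosing circle is determined by three boundary points: P_1, P_2, P_3.
Their circumcentre is (13/6, 5/6) with r² = 325/18.
The farthest remaining point P_4 is at distance² 277/18 ≤ 325/18.
Diameter = 2r = 2√(325/18) ≈ 8.498.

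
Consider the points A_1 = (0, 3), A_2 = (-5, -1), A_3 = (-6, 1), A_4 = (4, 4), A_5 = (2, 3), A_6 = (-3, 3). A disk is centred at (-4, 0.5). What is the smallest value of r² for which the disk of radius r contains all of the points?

76.25

The required radius is the distance from (-4, 0.5) to the farthest point.
Squared distances: 22.25, 3.25, 4.25, 76.25, 42.25, 7.25.
Maximum is 76.25, attained at A_4.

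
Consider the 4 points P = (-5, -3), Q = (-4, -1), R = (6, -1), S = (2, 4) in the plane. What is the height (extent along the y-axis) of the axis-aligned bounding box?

max y = 4, min y = -3, so height = 7.

7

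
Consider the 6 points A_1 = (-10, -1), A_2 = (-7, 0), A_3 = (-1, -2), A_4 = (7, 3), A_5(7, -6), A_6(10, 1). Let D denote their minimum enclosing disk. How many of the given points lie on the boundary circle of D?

2

A smallest enclosing disk is always determined by at most three of the input points on its boundary.
The farthest pair is A_1–A_6 with squared distance 404. The circle on this segment as diameter has centre (0, 0) and r² = 404/4 = 101.
Check A_2: distance² to centre = 49 ≤ 101, so it lies inside.
All remaining points lie in this disk, and no smaller disk contains both endpoints, so this is the minimum enclosing circle.
The points at distance exactly r from the centre are A_1, A_6 — 2 points.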